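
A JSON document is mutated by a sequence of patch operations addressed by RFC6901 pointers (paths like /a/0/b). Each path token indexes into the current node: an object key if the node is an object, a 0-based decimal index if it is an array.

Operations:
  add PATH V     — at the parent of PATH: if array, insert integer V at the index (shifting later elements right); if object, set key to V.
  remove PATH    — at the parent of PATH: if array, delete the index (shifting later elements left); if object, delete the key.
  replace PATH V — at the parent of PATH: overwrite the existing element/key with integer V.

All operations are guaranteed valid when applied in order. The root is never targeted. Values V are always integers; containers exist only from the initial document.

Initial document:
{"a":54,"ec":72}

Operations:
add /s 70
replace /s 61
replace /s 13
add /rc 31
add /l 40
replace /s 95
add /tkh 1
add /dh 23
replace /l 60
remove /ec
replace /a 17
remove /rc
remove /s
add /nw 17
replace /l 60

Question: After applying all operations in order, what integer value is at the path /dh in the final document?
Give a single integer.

After op 1 (add /s 70): {"a":54,"ec":72,"s":70}
After op 2 (replace /s 61): {"a":54,"ec":72,"s":61}
After op 3 (replace /s 13): {"a":54,"ec":72,"s":13}
After op 4 (add /rc 31): {"a":54,"ec":72,"rc":31,"s":13}
After op 5 (add /l 40): {"a":54,"ec":72,"l":40,"rc":31,"s":13}
After op 6 (replace /s 95): {"a":54,"ec":72,"l":40,"rc":31,"s":95}
After op 7 (add /tkh 1): {"a":54,"ec":72,"l":40,"rc":31,"s":95,"tkh":1}
After op 8 (add /dh 23): {"a":54,"dh":23,"ec":72,"l":40,"rc":31,"s":95,"tkh":1}
After op 9 (replace /l 60): {"a":54,"dh":23,"ec":72,"l":60,"rc":31,"s":95,"tkh":1}
After op 10 (remove /ec): {"a":54,"dh":23,"l":60,"rc":31,"s":95,"tkh":1}
After op 11 (replace /a 17): {"a":17,"dh":23,"l":60,"rc":31,"s":95,"tkh":1}
After op 12 (remove /rc): {"a":17,"dh":23,"l":60,"s":95,"tkh":1}
After op 13 (remove /s): {"a":17,"dh":23,"l":60,"tkh":1}
After op 14 (add /nw 17): {"a":17,"dh":23,"l":60,"nw":17,"tkh":1}
After op 15 (replace /l 60): {"a":17,"dh":23,"l":60,"nw":17,"tkh":1}
Value at /dh: 23

Answer: 23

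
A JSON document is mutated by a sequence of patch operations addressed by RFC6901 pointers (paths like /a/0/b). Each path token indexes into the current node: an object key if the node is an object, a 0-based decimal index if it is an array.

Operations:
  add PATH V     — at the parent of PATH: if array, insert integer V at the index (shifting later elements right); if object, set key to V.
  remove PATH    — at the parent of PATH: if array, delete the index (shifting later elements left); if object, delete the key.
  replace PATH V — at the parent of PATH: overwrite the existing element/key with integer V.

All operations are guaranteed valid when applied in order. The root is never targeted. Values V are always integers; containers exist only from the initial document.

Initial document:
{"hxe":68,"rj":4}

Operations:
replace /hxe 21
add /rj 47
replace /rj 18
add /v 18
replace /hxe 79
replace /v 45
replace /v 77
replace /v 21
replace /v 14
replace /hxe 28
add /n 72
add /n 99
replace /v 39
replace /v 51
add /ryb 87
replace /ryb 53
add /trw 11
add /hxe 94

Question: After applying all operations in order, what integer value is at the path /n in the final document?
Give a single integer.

Answer: 99

Derivation:
After op 1 (replace /hxe 21): {"hxe":21,"rj":4}
After op 2 (add /rj 47): {"hxe":21,"rj":47}
After op 3 (replace /rj 18): {"hxe":21,"rj":18}
After op 4 (add /v 18): {"hxe":21,"rj":18,"v":18}
After op 5 (replace /hxe 79): {"hxe":79,"rj":18,"v":18}
After op 6 (replace /v 45): {"hxe":79,"rj":18,"v":45}
After op 7 (replace /v 77): {"hxe":79,"rj":18,"v":77}
After op 8 (replace /v 21): {"hxe":79,"rj":18,"v":21}
After op 9 (replace /v 14): {"hxe":79,"rj":18,"v":14}
After op 10 (replace /hxe 28): {"hxe":28,"rj":18,"v":14}
After op 11 (add /n 72): {"hxe":28,"n":72,"rj":18,"v":14}
After op 12 (add /n 99): {"hxe":28,"n":99,"rj":18,"v":14}
After op 13 (replace /v 39): {"hxe":28,"n":99,"rj":18,"v":39}
After op 14 (replace /v 51): {"hxe":28,"n":99,"rj":18,"v":51}
After op 15 (add /ryb 87): {"hxe":28,"n":99,"rj":18,"ryb":87,"v":51}
After op 16 (replace /ryb 53): {"hxe":28,"n":99,"rj":18,"ryb":53,"v":51}
After op 17 (add /trw 11): {"hxe":28,"n":99,"rj":18,"ryb":53,"trw":11,"v":51}
After op 18 (add /hxe 94): {"hxe":94,"n":99,"rj":18,"ryb":53,"trw":11,"v":51}
Value at /n: 99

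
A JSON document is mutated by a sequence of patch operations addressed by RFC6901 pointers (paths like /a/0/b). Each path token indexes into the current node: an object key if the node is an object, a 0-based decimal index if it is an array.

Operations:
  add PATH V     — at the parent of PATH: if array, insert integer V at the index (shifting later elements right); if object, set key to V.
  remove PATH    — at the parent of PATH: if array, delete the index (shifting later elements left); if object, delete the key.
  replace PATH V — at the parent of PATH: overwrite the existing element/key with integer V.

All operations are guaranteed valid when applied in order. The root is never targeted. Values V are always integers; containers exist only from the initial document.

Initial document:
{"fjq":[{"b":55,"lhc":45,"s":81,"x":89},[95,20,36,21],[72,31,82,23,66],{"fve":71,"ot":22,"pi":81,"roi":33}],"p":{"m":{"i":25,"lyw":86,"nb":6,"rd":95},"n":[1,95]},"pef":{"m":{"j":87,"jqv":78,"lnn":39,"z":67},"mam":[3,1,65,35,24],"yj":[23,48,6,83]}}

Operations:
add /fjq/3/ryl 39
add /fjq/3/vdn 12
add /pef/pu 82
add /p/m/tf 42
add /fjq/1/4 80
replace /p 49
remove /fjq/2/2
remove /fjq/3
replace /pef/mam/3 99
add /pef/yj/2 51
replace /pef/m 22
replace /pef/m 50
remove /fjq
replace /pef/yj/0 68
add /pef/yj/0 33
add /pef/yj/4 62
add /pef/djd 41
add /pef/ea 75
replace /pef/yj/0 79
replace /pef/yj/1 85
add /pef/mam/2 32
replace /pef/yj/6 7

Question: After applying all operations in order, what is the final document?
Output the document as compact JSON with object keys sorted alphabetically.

After op 1 (add /fjq/3/ryl 39): {"fjq":[{"b":55,"lhc":45,"s":81,"x":89},[95,20,36,21],[72,31,82,23,66],{"fve":71,"ot":22,"pi":81,"roi":33,"ryl":39}],"p":{"m":{"i":25,"lyw":86,"nb":6,"rd":95},"n":[1,95]},"pef":{"m":{"j":87,"jqv":78,"lnn":39,"z":67},"mam":[3,1,65,35,24],"yj":[23,48,6,83]}}
After op 2 (add /fjq/3/vdn 12): {"fjq":[{"b":55,"lhc":45,"s":81,"x":89},[95,20,36,21],[72,31,82,23,66],{"fve":71,"ot":22,"pi":81,"roi":33,"ryl":39,"vdn":12}],"p":{"m":{"i":25,"lyw":86,"nb":6,"rd":95},"n":[1,95]},"pef":{"m":{"j":87,"jqv":78,"lnn":39,"z":67},"mam":[3,1,65,35,24],"yj":[23,48,6,83]}}
After op 3 (add /pef/pu 82): {"fjq":[{"b":55,"lhc":45,"s":81,"x":89},[95,20,36,21],[72,31,82,23,66],{"fve":71,"ot":22,"pi":81,"roi":33,"ryl":39,"vdn":12}],"p":{"m":{"i":25,"lyw":86,"nb":6,"rd":95},"n":[1,95]},"pef":{"m":{"j":87,"jqv":78,"lnn":39,"z":67},"mam":[3,1,65,35,24],"pu":82,"yj":[23,48,6,83]}}
After op 4 (add /p/m/tf 42): {"fjq":[{"b":55,"lhc":45,"s":81,"x":89},[95,20,36,21],[72,31,82,23,66],{"fve":71,"ot":22,"pi":81,"roi":33,"ryl":39,"vdn":12}],"p":{"m":{"i":25,"lyw":86,"nb":6,"rd":95,"tf":42},"n":[1,95]},"pef":{"m":{"j":87,"jqv":78,"lnn":39,"z":67},"mam":[3,1,65,35,24],"pu":82,"yj":[23,48,6,83]}}
After op 5 (add /fjq/1/4 80): {"fjq":[{"b":55,"lhc":45,"s":81,"x":89},[95,20,36,21,80],[72,31,82,23,66],{"fve":71,"ot":22,"pi":81,"roi":33,"ryl":39,"vdn":12}],"p":{"m":{"i":25,"lyw":86,"nb":6,"rd":95,"tf":42},"n":[1,95]},"pef":{"m":{"j":87,"jqv":78,"lnn":39,"z":67},"mam":[3,1,65,35,24],"pu":82,"yj":[23,48,6,83]}}
After op 6 (replace /p 49): {"fjq":[{"b":55,"lhc":45,"s":81,"x":89},[95,20,36,21,80],[72,31,82,23,66],{"fve":71,"ot":22,"pi":81,"roi":33,"ryl":39,"vdn":12}],"p":49,"pef":{"m":{"j":87,"jqv":78,"lnn":39,"z":67},"mam":[3,1,65,35,24],"pu":82,"yj":[23,48,6,83]}}
After op 7 (remove /fjq/2/2): {"fjq":[{"b":55,"lhc":45,"s":81,"x":89},[95,20,36,21,80],[72,31,23,66],{"fve":71,"ot":22,"pi":81,"roi":33,"ryl":39,"vdn":12}],"p":49,"pef":{"m":{"j":87,"jqv":78,"lnn":39,"z":67},"mam":[3,1,65,35,24],"pu":82,"yj":[23,48,6,83]}}
After op 8 (remove /fjq/3): {"fjq":[{"b":55,"lhc":45,"s":81,"x":89},[95,20,36,21,80],[72,31,23,66]],"p":49,"pef":{"m":{"j":87,"jqv":78,"lnn":39,"z":67},"mam":[3,1,65,35,24],"pu":82,"yj":[23,48,6,83]}}
After op 9 (replace /pef/mam/3 99): {"fjq":[{"b":55,"lhc":45,"s":81,"x":89},[95,20,36,21,80],[72,31,23,66]],"p":49,"pef":{"m":{"j":87,"jqv":78,"lnn":39,"z":67},"mam":[3,1,65,99,24],"pu":82,"yj":[23,48,6,83]}}
After op 10 (add /pef/yj/2 51): {"fjq":[{"b":55,"lhc":45,"s":81,"x":89},[95,20,36,21,80],[72,31,23,66]],"p":49,"pef":{"m":{"j":87,"jqv":78,"lnn":39,"z":67},"mam":[3,1,65,99,24],"pu":82,"yj":[23,48,51,6,83]}}
After op 11 (replace /pef/m 22): {"fjq":[{"b":55,"lhc":45,"s":81,"x":89},[95,20,36,21,80],[72,31,23,66]],"p":49,"pef":{"m":22,"mam":[3,1,65,99,24],"pu":82,"yj":[23,48,51,6,83]}}
After op 12 (replace /pef/m 50): {"fjq":[{"b":55,"lhc":45,"s":81,"x":89},[95,20,36,21,80],[72,31,23,66]],"p":49,"pef":{"m":50,"mam":[3,1,65,99,24],"pu":82,"yj":[23,48,51,6,83]}}
After op 13 (remove /fjq): {"p":49,"pef":{"m":50,"mam":[3,1,65,99,24],"pu":82,"yj":[23,48,51,6,83]}}
After op 14 (replace /pef/yj/0 68): {"p":49,"pef":{"m":50,"mam":[3,1,65,99,24],"pu":82,"yj":[68,48,51,6,83]}}
After op 15 (add /pef/yj/0 33): {"p":49,"pef":{"m":50,"mam":[3,1,65,99,24],"pu":82,"yj":[33,68,48,51,6,83]}}
After op 16 (add /pef/yj/4 62): {"p":49,"pef":{"m":50,"mam":[3,1,65,99,24],"pu":82,"yj":[33,68,48,51,62,6,83]}}
After op 17 (add /pef/djd 41): {"p":49,"pef":{"djd":41,"m":50,"mam":[3,1,65,99,24],"pu":82,"yj":[33,68,48,51,62,6,83]}}
After op 18 (add /pef/ea 75): {"p":49,"pef":{"djd":41,"ea":75,"m":50,"mam":[3,1,65,99,24],"pu":82,"yj":[33,68,48,51,62,6,83]}}
After op 19 (replace /pef/yj/0 79): {"p":49,"pef":{"djd":41,"ea":75,"m":50,"mam":[3,1,65,99,24],"pu":82,"yj":[79,68,48,51,62,6,83]}}
After op 20 (replace /pef/yj/1 85): {"p":49,"pef":{"djd":41,"ea":75,"m":50,"mam":[3,1,65,99,24],"pu":82,"yj":[79,85,48,51,62,6,83]}}
After op 21 (add /pef/mam/2 32): {"p":49,"pef":{"djd":41,"ea":75,"m":50,"mam":[3,1,32,65,99,24],"pu":82,"yj":[79,85,48,51,62,6,83]}}
After op 22 (replace /pef/yj/6 7): {"p":49,"pef":{"djd":41,"ea":75,"m":50,"mam":[3,1,32,65,99,24],"pu":82,"yj":[79,85,48,51,62,6,7]}}

Answer: {"p":49,"pef":{"djd":41,"ea":75,"m":50,"mam":[3,1,32,65,99,24],"pu":82,"yj":[79,85,48,51,62,6,7]}}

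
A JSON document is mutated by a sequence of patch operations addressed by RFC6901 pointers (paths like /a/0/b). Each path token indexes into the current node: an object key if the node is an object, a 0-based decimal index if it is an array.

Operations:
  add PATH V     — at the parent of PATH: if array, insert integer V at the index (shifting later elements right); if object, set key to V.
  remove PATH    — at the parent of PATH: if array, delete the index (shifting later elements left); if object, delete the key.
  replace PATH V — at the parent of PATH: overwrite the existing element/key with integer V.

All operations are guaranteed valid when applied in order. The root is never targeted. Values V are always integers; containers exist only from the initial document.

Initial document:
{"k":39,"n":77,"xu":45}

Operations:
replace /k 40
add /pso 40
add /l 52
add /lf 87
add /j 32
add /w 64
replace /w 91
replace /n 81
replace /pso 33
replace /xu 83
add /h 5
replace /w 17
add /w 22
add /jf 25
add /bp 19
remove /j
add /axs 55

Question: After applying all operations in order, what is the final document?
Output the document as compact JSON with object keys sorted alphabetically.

After op 1 (replace /k 40): {"k":40,"n":77,"xu":45}
After op 2 (add /pso 40): {"k":40,"n":77,"pso":40,"xu":45}
After op 3 (add /l 52): {"k":40,"l":52,"n":77,"pso":40,"xu":45}
After op 4 (add /lf 87): {"k":40,"l":52,"lf":87,"n":77,"pso":40,"xu":45}
After op 5 (add /j 32): {"j":32,"k":40,"l":52,"lf":87,"n":77,"pso":40,"xu":45}
After op 6 (add /w 64): {"j":32,"k":40,"l":52,"lf":87,"n":77,"pso":40,"w":64,"xu":45}
After op 7 (replace /w 91): {"j":32,"k":40,"l":52,"lf":87,"n":77,"pso":40,"w":91,"xu":45}
After op 8 (replace /n 81): {"j":32,"k":40,"l":52,"lf":87,"n":81,"pso":40,"w":91,"xu":45}
After op 9 (replace /pso 33): {"j":32,"k":40,"l":52,"lf":87,"n":81,"pso":33,"w":91,"xu":45}
After op 10 (replace /xu 83): {"j":32,"k":40,"l":52,"lf":87,"n":81,"pso":33,"w":91,"xu":83}
After op 11 (add /h 5): {"h":5,"j":32,"k":40,"l":52,"lf":87,"n":81,"pso":33,"w":91,"xu":83}
After op 12 (replace /w 17): {"h":5,"j":32,"k":40,"l":52,"lf":87,"n":81,"pso":33,"w":17,"xu":83}
After op 13 (add /w 22): {"h":5,"j":32,"k":40,"l":52,"lf":87,"n":81,"pso":33,"w":22,"xu":83}
After op 14 (add /jf 25): {"h":5,"j":32,"jf":25,"k":40,"l":52,"lf":87,"n":81,"pso":33,"w":22,"xu":83}
After op 15 (add /bp 19): {"bp":19,"h":5,"j":32,"jf":25,"k":40,"l":52,"lf":87,"n":81,"pso":33,"w":22,"xu":83}
After op 16 (remove /j): {"bp":19,"h":5,"jf":25,"k":40,"l":52,"lf":87,"n":81,"pso":33,"w":22,"xu":83}
After op 17 (add /axs 55): {"axs":55,"bp":19,"h":5,"jf":25,"k":40,"l":52,"lf":87,"n":81,"pso":33,"w":22,"xu":83}

Answer: {"axs":55,"bp":19,"h":5,"jf":25,"k":40,"l":52,"lf":87,"n":81,"pso":33,"w":22,"xu":83}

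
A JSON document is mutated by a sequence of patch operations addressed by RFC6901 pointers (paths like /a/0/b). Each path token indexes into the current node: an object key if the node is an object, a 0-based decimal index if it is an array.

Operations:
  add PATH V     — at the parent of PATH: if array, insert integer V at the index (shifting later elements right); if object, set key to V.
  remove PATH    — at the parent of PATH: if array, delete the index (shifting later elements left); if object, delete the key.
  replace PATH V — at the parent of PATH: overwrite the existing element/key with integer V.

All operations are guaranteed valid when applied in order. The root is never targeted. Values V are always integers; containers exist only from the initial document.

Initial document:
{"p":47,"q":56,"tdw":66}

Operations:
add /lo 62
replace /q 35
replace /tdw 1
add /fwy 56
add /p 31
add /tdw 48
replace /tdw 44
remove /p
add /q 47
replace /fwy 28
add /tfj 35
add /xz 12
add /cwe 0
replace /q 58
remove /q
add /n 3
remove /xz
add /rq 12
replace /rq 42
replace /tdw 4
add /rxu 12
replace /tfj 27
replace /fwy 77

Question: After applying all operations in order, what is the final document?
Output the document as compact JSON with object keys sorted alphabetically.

Answer: {"cwe":0,"fwy":77,"lo":62,"n":3,"rq":42,"rxu":12,"tdw":4,"tfj":27}

Derivation:
After op 1 (add /lo 62): {"lo":62,"p":47,"q":56,"tdw":66}
After op 2 (replace /q 35): {"lo":62,"p":47,"q":35,"tdw":66}
After op 3 (replace /tdw 1): {"lo":62,"p":47,"q":35,"tdw":1}
After op 4 (add /fwy 56): {"fwy":56,"lo":62,"p":47,"q":35,"tdw":1}
After op 5 (add /p 31): {"fwy":56,"lo":62,"p":31,"q":35,"tdw":1}
After op 6 (add /tdw 48): {"fwy":56,"lo":62,"p":31,"q":35,"tdw":48}
After op 7 (replace /tdw 44): {"fwy":56,"lo":62,"p":31,"q":35,"tdw":44}
After op 8 (remove /p): {"fwy":56,"lo":62,"q":35,"tdw":44}
After op 9 (add /q 47): {"fwy":56,"lo":62,"q":47,"tdw":44}
After op 10 (replace /fwy 28): {"fwy":28,"lo":62,"q":47,"tdw":44}
After op 11 (add /tfj 35): {"fwy":28,"lo":62,"q":47,"tdw":44,"tfj":35}
After op 12 (add /xz 12): {"fwy":28,"lo":62,"q":47,"tdw":44,"tfj":35,"xz":12}
After op 13 (add /cwe 0): {"cwe":0,"fwy":28,"lo":62,"q":47,"tdw":44,"tfj":35,"xz":12}
After op 14 (replace /q 58): {"cwe":0,"fwy":28,"lo":62,"q":58,"tdw":44,"tfj":35,"xz":12}
After op 15 (remove /q): {"cwe":0,"fwy":28,"lo":62,"tdw":44,"tfj":35,"xz":12}
After op 16 (add /n 3): {"cwe":0,"fwy":28,"lo":62,"n":3,"tdw":44,"tfj":35,"xz":12}
After op 17 (remove /xz): {"cwe":0,"fwy":28,"lo":62,"n":3,"tdw":44,"tfj":35}
After op 18 (add /rq 12): {"cwe":0,"fwy":28,"lo":62,"n":3,"rq":12,"tdw":44,"tfj":35}
After op 19 (replace /rq 42): {"cwe":0,"fwy":28,"lo":62,"n":3,"rq":42,"tdw":44,"tfj":35}
After op 20 (replace /tdw 4): {"cwe":0,"fwy":28,"lo":62,"n":3,"rq":42,"tdw":4,"tfj":35}
After op 21 (add /rxu 12): {"cwe":0,"fwy":28,"lo":62,"n":3,"rq":42,"rxu":12,"tdw":4,"tfj":35}
After op 22 (replace /tfj 27): {"cwe":0,"fwy":28,"lo":62,"n":3,"rq":42,"rxu":12,"tdw":4,"tfj":27}
After op 23 (replace /fwy 77): {"cwe":0,"fwy":77,"lo":62,"n":3,"rq":42,"rxu":12,"tdw":4,"tfj":27}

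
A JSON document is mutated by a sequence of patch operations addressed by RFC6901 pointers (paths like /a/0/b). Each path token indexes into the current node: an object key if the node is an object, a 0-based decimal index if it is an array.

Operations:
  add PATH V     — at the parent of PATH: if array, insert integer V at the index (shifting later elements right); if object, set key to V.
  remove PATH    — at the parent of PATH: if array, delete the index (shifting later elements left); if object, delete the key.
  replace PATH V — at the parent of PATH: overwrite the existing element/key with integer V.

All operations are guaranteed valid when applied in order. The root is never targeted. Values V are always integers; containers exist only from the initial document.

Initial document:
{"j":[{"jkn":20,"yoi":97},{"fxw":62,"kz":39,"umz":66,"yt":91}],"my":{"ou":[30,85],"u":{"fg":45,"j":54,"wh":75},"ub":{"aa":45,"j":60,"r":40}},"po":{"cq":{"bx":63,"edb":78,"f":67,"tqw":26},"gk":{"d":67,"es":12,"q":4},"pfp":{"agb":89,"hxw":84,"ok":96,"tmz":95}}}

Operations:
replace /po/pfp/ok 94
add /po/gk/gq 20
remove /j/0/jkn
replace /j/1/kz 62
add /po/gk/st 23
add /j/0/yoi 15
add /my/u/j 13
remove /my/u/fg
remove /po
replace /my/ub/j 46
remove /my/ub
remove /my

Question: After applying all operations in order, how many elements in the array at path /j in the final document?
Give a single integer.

Answer: 2

Derivation:
After op 1 (replace /po/pfp/ok 94): {"j":[{"jkn":20,"yoi":97},{"fxw":62,"kz":39,"umz":66,"yt":91}],"my":{"ou":[30,85],"u":{"fg":45,"j":54,"wh":75},"ub":{"aa":45,"j":60,"r":40}},"po":{"cq":{"bx":63,"edb":78,"f":67,"tqw":26},"gk":{"d":67,"es":12,"q":4},"pfp":{"agb":89,"hxw":84,"ok":94,"tmz":95}}}
After op 2 (add /po/gk/gq 20): {"j":[{"jkn":20,"yoi":97},{"fxw":62,"kz":39,"umz":66,"yt":91}],"my":{"ou":[30,85],"u":{"fg":45,"j":54,"wh":75},"ub":{"aa":45,"j":60,"r":40}},"po":{"cq":{"bx":63,"edb":78,"f":67,"tqw":26},"gk":{"d":67,"es":12,"gq":20,"q":4},"pfp":{"agb":89,"hxw":84,"ok":94,"tmz":95}}}
After op 3 (remove /j/0/jkn): {"j":[{"yoi":97},{"fxw":62,"kz":39,"umz":66,"yt":91}],"my":{"ou":[30,85],"u":{"fg":45,"j":54,"wh":75},"ub":{"aa":45,"j":60,"r":40}},"po":{"cq":{"bx":63,"edb":78,"f":67,"tqw":26},"gk":{"d":67,"es":12,"gq":20,"q":4},"pfp":{"agb":89,"hxw":84,"ok":94,"tmz":95}}}
After op 4 (replace /j/1/kz 62): {"j":[{"yoi":97},{"fxw":62,"kz":62,"umz":66,"yt":91}],"my":{"ou":[30,85],"u":{"fg":45,"j":54,"wh":75},"ub":{"aa":45,"j":60,"r":40}},"po":{"cq":{"bx":63,"edb":78,"f":67,"tqw":26},"gk":{"d":67,"es":12,"gq":20,"q":4},"pfp":{"agb":89,"hxw":84,"ok":94,"tmz":95}}}
After op 5 (add /po/gk/st 23): {"j":[{"yoi":97},{"fxw":62,"kz":62,"umz":66,"yt":91}],"my":{"ou":[30,85],"u":{"fg":45,"j":54,"wh":75},"ub":{"aa":45,"j":60,"r":40}},"po":{"cq":{"bx":63,"edb":78,"f":67,"tqw":26},"gk":{"d":67,"es":12,"gq":20,"q":4,"st":23},"pfp":{"agb":89,"hxw":84,"ok":94,"tmz":95}}}
After op 6 (add /j/0/yoi 15): {"j":[{"yoi":15},{"fxw":62,"kz":62,"umz":66,"yt":91}],"my":{"ou":[30,85],"u":{"fg":45,"j":54,"wh":75},"ub":{"aa":45,"j":60,"r":40}},"po":{"cq":{"bx":63,"edb":78,"f":67,"tqw":26},"gk":{"d":67,"es":12,"gq":20,"q":4,"st":23},"pfp":{"agb":89,"hxw":84,"ok":94,"tmz":95}}}
After op 7 (add /my/u/j 13): {"j":[{"yoi":15},{"fxw":62,"kz":62,"umz":66,"yt":91}],"my":{"ou":[30,85],"u":{"fg":45,"j":13,"wh":75},"ub":{"aa":45,"j":60,"r":40}},"po":{"cq":{"bx":63,"edb":78,"f":67,"tqw":26},"gk":{"d":67,"es":12,"gq":20,"q":4,"st":23},"pfp":{"agb":89,"hxw":84,"ok":94,"tmz":95}}}
After op 8 (remove /my/u/fg): {"j":[{"yoi":15},{"fxw":62,"kz":62,"umz":66,"yt":91}],"my":{"ou":[30,85],"u":{"j":13,"wh":75},"ub":{"aa":45,"j":60,"r":40}},"po":{"cq":{"bx":63,"edb":78,"f":67,"tqw":26},"gk":{"d":67,"es":12,"gq":20,"q":4,"st":23},"pfp":{"agb":89,"hxw":84,"ok":94,"tmz":95}}}
After op 9 (remove /po): {"j":[{"yoi":15},{"fxw":62,"kz":62,"umz":66,"yt":91}],"my":{"ou":[30,85],"u":{"j":13,"wh":75},"ub":{"aa":45,"j":60,"r":40}}}
After op 10 (replace /my/ub/j 46): {"j":[{"yoi":15},{"fxw":62,"kz":62,"umz":66,"yt":91}],"my":{"ou":[30,85],"u":{"j":13,"wh":75},"ub":{"aa":45,"j":46,"r":40}}}
After op 11 (remove /my/ub): {"j":[{"yoi":15},{"fxw":62,"kz":62,"umz":66,"yt":91}],"my":{"ou":[30,85],"u":{"j":13,"wh":75}}}
After op 12 (remove /my): {"j":[{"yoi":15},{"fxw":62,"kz":62,"umz":66,"yt":91}]}
Size at path /j: 2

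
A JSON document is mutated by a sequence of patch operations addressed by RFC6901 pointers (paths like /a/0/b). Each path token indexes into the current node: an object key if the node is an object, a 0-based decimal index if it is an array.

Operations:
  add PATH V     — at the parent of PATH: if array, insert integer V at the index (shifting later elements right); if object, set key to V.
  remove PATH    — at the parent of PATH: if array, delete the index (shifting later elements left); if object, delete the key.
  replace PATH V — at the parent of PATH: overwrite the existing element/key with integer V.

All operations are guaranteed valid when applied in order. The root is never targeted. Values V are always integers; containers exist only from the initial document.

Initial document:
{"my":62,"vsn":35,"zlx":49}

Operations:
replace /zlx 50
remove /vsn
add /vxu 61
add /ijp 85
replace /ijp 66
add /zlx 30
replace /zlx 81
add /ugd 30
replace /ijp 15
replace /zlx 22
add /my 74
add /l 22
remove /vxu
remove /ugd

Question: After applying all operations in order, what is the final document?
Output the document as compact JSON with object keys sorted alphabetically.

After op 1 (replace /zlx 50): {"my":62,"vsn":35,"zlx":50}
After op 2 (remove /vsn): {"my":62,"zlx":50}
After op 3 (add /vxu 61): {"my":62,"vxu":61,"zlx":50}
After op 4 (add /ijp 85): {"ijp":85,"my":62,"vxu":61,"zlx":50}
After op 5 (replace /ijp 66): {"ijp":66,"my":62,"vxu":61,"zlx":50}
After op 6 (add /zlx 30): {"ijp":66,"my":62,"vxu":61,"zlx":30}
After op 7 (replace /zlx 81): {"ijp":66,"my":62,"vxu":61,"zlx":81}
After op 8 (add /ugd 30): {"ijp":66,"my":62,"ugd":30,"vxu":61,"zlx":81}
After op 9 (replace /ijp 15): {"ijp":15,"my":62,"ugd":30,"vxu":61,"zlx":81}
After op 10 (replace /zlx 22): {"ijp":15,"my":62,"ugd":30,"vxu":61,"zlx":22}
After op 11 (add /my 74): {"ijp":15,"my":74,"ugd":30,"vxu":61,"zlx":22}
After op 12 (add /l 22): {"ijp":15,"l":22,"my":74,"ugd":30,"vxu":61,"zlx":22}
After op 13 (remove /vxu): {"ijp":15,"l":22,"my":74,"ugd":30,"zlx":22}
After op 14 (remove /ugd): {"ijp":15,"l":22,"my":74,"zlx":22}

Answer: {"ijp":15,"l":22,"my":74,"zlx":22}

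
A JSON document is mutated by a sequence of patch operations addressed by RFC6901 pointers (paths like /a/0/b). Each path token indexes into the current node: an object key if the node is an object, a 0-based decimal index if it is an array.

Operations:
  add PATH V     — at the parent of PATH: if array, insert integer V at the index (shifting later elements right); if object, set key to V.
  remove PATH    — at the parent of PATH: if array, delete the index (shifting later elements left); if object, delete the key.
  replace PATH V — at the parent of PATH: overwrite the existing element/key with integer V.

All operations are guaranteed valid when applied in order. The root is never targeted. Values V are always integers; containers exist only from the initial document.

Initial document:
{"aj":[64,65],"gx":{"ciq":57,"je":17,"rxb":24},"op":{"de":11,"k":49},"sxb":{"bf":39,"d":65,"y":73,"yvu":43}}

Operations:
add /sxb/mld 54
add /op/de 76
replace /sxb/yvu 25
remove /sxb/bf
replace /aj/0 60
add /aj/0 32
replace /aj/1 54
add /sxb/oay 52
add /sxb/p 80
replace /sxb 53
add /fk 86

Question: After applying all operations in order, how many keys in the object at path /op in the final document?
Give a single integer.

After op 1 (add /sxb/mld 54): {"aj":[64,65],"gx":{"ciq":57,"je":17,"rxb":24},"op":{"de":11,"k":49},"sxb":{"bf":39,"d":65,"mld":54,"y":73,"yvu":43}}
After op 2 (add /op/de 76): {"aj":[64,65],"gx":{"ciq":57,"je":17,"rxb":24},"op":{"de":76,"k":49},"sxb":{"bf":39,"d":65,"mld":54,"y":73,"yvu":43}}
After op 3 (replace /sxb/yvu 25): {"aj":[64,65],"gx":{"ciq":57,"je":17,"rxb":24},"op":{"de":76,"k":49},"sxb":{"bf":39,"d":65,"mld":54,"y":73,"yvu":25}}
After op 4 (remove /sxb/bf): {"aj":[64,65],"gx":{"ciq":57,"je":17,"rxb":24},"op":{"de":76,"k":49},"sxb":{"d":65,"mld":54,"y":73,"yvu":25}}
After op 5 (replace /aj/0 60): {"aj":[60,65],"gx":{"ciq":57,"je":17,"rxb":24},"op":{"de":76,"k":49},"sxb":{"d":65,"mld":54,"y":73,"yvu":25}}
After op 6 (add /aj/0 32): {"aj":[32,60,65],"gx":{"ciq":57,"je":17,"rxb":24},"op":{"de":76,"k":49},"sxb":{"d":65,"mld":54,"y":73,"yvu":25}}
After op 7 (replace /aj/1 54): {"aj":[32,54,65],"gx":{"ciq":57,"je":17,"rxb":24},"op":{"de":76,"k":49},"sxb":{"d":65,"mld":54,"y":73,"yvu":25}}
After op 8 (add /sxb/oay 52): {"aj":[32,54,65],"gx":{"ciq":57,"je":17,"rxb":24},"op":{"de":76,"k":49},"sxb":{"d":65,"mld":54,"oay":52,"y":73,"yvu":25}}
After op 9 (add /sxb/p 80): {"aj":[32,54,65],"gx":{"ciq":57,"je":17,"rxb":24},"op":{"de":76,"k":49},"sxb":{"d":65,"mld":54,"oay":52,"p":80,"y":73,"yvu":25}}
After op 10 (replace /sxb 53): {"aj":[32,54,65],"gx":{"ciq":57,"je":17,"rxb":24},"op":{"de":76,"k":49},"sxb":53}
After op 11 (add /fk 86): {"aj":[32,54,65],"fk":86,"gx":{"ciq":57,"je":17,"rxb":24},"op":{"de":76,"k":49},"sxb":53}
Size at path /op: 2

Answer: 2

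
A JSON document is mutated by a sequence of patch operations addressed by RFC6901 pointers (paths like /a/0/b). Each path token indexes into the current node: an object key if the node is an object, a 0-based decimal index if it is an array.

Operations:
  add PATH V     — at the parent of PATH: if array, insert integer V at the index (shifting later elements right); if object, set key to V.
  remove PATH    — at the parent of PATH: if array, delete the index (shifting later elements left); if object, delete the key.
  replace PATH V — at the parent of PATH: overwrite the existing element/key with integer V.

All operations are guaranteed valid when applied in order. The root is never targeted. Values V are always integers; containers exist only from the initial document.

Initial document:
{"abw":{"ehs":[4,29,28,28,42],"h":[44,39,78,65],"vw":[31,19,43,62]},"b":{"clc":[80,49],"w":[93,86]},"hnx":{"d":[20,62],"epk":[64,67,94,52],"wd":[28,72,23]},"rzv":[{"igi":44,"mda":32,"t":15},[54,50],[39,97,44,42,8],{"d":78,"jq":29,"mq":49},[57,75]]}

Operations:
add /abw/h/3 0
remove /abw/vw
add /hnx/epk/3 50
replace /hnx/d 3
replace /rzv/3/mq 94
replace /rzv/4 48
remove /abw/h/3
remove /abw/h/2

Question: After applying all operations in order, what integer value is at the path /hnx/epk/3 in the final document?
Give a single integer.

Answer: 50

Derivation:
After op 1 (add /abw/h/3 0): {"abw":{"ehs":[4,29,28,28,42],"h":[44,39,78,0,65],"vw":[31,19,43,62]},"b":{"clc":[80,49],"w":[93,86]},"hnx":{"d":[20,62],"epk":[64,67,94,52],"wd":[28,72,23]},"rzv":[{"igi":44,"mda":32,"t":15},[54,50],[39,97,44,42,8],{"d":78,"jq":29,"mq":49},[57,75]]}
After op 2 (remove /abw/vw): {"abw":{"ehs":[4,29,28,28,42],"h":[44,39,78,0,65]},"b":{"clc":[80,49],"w":[93,86]},"hnx":{"d":[20,62],"epk":[64,67,94,52],"wd":[28,72,23]},"rzv":[{"igi":44,"mda":32,"t":15},[54,50],[39,97,44,42,8],{"d":78,"jq":29,"mq":49},[57,75]]}
After op 3 (add /hnx/epk/3 50): {"abw":{"ehs":[4,29,28,28,42],"h":[44,39,78,0,65]},"b":{"clc":[80,49],"w":[93,86]},"hnx":{"d":[20,62],"epk":[64,67,94,50,52],"wd":[28,72,23]},"rzv":[{"igi":44,"mda":32,"t":15},[54,50],[39,97,44,42,8],{"d":78,"jq":29,"mq":49},[57,75]]}
After op 4 (replace /hnx/d 3): {"abw":{"ehs":[4,29,28,28,42],"h":[44,39,78,0,65]},"b":{"clc":[80,49],"w":[93,86]},"hnx":{"d":3,"epk":[64,67,94,50,52],"wd":[28,72,23]},"rzv":[{"igi":44,"mda":32,"t":15},[54,50],[39,97,44,42,8],{"d":78,"jq":29,"mq":49},[57,75]]}
After op 5 (replace /rzv/3/mq 94): {"abw":{"ehs":[4,29,28,28,42],"h":[44,39,78,0,65]},"b":{"clc":[80,49],"w":[93,86]},"hnx":{"d":3,"epk":[64,67,94,50,52],"wd":[28,72,23]},"rzv":[{"igi":44,"mda":32,"t":15},[54,50],[39,97,44,42,8],{"d":78,"jq":29,"mq":94},[57,75]]}
After op 6 (replace /rzv/4 48): {"abw":{"ehs":[4,29,28,28,42],"h":[44,39,78,0,65]},"b":{"clc":[80,49],"w":[93,86]},"hnx":{"d":3,"epk":[64,67,94,50,52],"wd":[28,72,23]},"rzv":[{"igi":44,"mda":32,"t":15},[54,50],[39,97,44,42,8],{"d":78,"jq":29,"mq":94},48]}
After op 7 (remove /abw/h/3): {"abw":{"ehs":[4,29,28,28,42],"h":[44,39,78,65]},"b":{"clc":[80,49],"w":[93,86]},"hnx":{"d":3,"epk":[64,67,94,50,52],"wd":[28,72,23]},"rzv":[{"igi":44,"mda":32,"t":15},[54,50],[39,97,44,42,8],{"d":78,"jq":29,"mq":94},48]}
After op 8 (remove /abw/h/2): {"abw":{"ehs":[4,29,28,28,42],"h":[44,39,65]},"b":{"clc":[80,49],"w":[93,86]},"hnx":{"d":3,"epk":[64,67,94,50,52],"wd":[28,72,23]},"rzv":[{"igi":44,"mda":32,"t":15},[54,50],[39,97,44,42,8],{"d":78,"jq":29,"mq":94},48]}
Value at /hnx/epk/3: 50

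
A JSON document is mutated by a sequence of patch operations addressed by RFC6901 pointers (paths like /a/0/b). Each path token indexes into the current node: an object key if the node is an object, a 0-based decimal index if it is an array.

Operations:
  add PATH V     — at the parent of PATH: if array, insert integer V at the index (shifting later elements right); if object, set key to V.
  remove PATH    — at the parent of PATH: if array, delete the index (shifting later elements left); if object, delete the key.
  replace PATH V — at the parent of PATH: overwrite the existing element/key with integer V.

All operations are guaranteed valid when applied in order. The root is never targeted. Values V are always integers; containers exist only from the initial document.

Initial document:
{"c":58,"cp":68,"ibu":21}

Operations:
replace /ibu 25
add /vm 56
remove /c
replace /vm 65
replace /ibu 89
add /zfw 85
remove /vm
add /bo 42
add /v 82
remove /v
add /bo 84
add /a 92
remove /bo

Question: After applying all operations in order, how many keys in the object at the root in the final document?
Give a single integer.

Answer: 4

Derivation:
After op 1 (replace /ibu 25): {"c":58,"cp":68,"ibu":25}
After op 2 (add /vm 56): {"c":58,"cp":68,"ibu":25,"vm":56}
After op 3 (remove /c): {"cp":68,"ibu":25,"vm":56}
After op 4 (replace /vm 65): {"cp":68,"ibu":25,"vm":65}
After op 5 (replace /ibu 89): {"cp":68,"ibu":89,"vm":65}
After op 6 (add /zfw 85): {"cp":68,"ibu":89,"vm":65,"zfw":85}
After op 7 (remove /vm): {"cp":68,"ibu":89,"zfw":85}
After op 8 (add /bo 42): {"bo":42,"cp":68,"ibu":89,"zfw":85}
After op 9 (add /v 82): {"bo":42,"cp":68,"ibu":89,"v":82,"zfw":85}
After op 10 (remove /v): {"bo":42,"cp":68,"ibu":89,"zfw":85}
After op 11 (add /bo 84): {"bo":84,"cp":68,"ibu":89,"zfw":85}
After op 12 (add /a 92): {"a":92,"bo":84,"cp":68,"ibu":89,"zfw":85}
After op 13 (remove /bo): {"a":92,"cp":68,"ibu":89,"zfw":85}
Size at the root: 4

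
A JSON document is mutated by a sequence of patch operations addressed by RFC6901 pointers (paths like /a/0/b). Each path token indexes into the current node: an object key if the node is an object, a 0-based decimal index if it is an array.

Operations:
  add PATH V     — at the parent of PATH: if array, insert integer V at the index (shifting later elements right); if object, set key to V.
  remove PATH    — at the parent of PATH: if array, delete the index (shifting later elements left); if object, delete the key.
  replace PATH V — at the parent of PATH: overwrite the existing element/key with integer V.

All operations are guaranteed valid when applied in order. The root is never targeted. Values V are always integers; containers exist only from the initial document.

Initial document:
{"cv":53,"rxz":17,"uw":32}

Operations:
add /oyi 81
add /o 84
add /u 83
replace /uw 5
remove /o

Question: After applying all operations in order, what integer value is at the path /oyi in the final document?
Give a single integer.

Answer: 81

Derivation:
After op 1 (add /oyi 81): {"cv":53,"oyi":81,"rxz":17,"uw":32}
After op 2 (add /o 84): {"cv":53,"o":84,"oyi":81,"rxz":17,"uw":32}
After op 3 (add /u 83): {"cv":53,"o":84,"oyi":81,"rxz":17,"u":83,"uw":32}
After op 4 (replace /uw 5): {"cv":53,"o":84,"oyi":81,"rxz":17,"u":83,"uw":5}
After op 5 (remove /o): {"cv":53,"oyi":81,"rxz":17,"u":83,"uw":5}
Value at /oyi: 81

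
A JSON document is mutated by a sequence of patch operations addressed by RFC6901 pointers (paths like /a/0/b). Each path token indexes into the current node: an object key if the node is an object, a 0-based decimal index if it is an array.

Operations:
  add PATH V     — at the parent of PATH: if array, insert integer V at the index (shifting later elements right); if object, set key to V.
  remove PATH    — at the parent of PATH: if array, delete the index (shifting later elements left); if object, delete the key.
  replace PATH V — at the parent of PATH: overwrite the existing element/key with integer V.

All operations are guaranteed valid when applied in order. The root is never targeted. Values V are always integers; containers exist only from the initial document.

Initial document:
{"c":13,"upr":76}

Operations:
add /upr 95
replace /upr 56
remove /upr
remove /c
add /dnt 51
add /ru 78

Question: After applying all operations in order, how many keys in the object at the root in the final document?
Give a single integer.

Answer: 2

Derivation:
After op 1 (add /upr 95): {"c":13,"upr":95}
After op 2 (replace /upr 56): {"c":13,"upr":56}
After op 3 (remove /upr): {"c":13}
After op 4 (remove /c): {}
After op 5 (add /dnt 51): {"dnt":51}
After op 6 (add /ru 78): {"dnt":51,"ru":78}
Size at the root: 2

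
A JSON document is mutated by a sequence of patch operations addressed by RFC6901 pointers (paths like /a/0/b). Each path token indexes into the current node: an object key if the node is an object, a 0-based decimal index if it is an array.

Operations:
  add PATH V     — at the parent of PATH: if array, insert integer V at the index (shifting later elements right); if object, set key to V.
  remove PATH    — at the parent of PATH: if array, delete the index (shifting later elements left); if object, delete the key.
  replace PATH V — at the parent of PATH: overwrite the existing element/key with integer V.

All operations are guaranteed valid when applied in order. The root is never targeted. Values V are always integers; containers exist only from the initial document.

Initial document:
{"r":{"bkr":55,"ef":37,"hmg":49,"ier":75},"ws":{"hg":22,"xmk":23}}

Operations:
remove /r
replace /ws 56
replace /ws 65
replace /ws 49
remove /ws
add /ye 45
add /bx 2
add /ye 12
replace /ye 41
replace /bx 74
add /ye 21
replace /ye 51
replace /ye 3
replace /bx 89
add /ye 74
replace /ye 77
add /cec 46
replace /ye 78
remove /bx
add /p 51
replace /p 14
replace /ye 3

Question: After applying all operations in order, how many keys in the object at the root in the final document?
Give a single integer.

Answer: 3

Derivation:
After op 1 (remove /r): {"ws":{"hg":22,"xmk":23}}
After op 2 (replace /ws 56): {"ws":56}
After op 3 (replace /ws 65): {"ws":65}
After op 4 (replace /ws 49): {"ws":49}
After op 5 (remove /ws): {}
After op 6 (add /ye 45): {"ye":45}
After op 7 (add /bx 2): {"bx":2,"ye":45}
After op 8 (add /ye 12): {"bx":2,"ye":12}
After op 9 (replace /ye 41): {"bx":2,"ye":41}
After op 10 (replace /bx 74): {"bx":74,"ye":41}
After op 11 (add /ye 21): {"bx":74,"ye":21}
After op 12 (replace /ye 51): {"bx":74,"ye":51}
After op 13 (replace /ye 3): {"bx":74,"ye":3}
After op 14 (replace /bx 89): {"bx":89,"ye":3}
After op 15 (add /ye 74): {"bx":89,"ye":74}
After op 16 (replace /ye 77): {"bx":89,"ye":77}
After op 17 (add /cec 46): {"bx":89,"cec":46,"ye":77}
After op 18 (replace /ye 78): {"bx":89,"cec":46,"ye":78}
After op 19 (remove /bx): {"cec":46,"ye":78}
After op 20 (add /p 51): {"cec":46,"p":51,"ye":78}
After op 21 (replace /p 14): {"cec":46,"p":14,"ye":78}
After op 22 (replace /ye 3): {"cec":46,"p":14,"ye":3}
Size at the root: 3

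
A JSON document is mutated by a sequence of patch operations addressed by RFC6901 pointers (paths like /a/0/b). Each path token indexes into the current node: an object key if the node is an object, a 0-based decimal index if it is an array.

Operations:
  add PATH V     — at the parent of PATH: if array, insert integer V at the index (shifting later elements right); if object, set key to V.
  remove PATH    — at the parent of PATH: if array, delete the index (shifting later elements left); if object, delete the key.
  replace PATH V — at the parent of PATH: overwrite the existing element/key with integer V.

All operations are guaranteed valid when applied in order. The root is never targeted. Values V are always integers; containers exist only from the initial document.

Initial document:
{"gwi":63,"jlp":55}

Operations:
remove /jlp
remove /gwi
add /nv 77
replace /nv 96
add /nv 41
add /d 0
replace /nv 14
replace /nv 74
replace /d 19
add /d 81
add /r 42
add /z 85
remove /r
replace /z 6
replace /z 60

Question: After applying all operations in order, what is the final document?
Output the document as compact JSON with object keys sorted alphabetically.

Answer: {"d":81,"nv":74,"z":60}

Derivation:
After op 1 (remove /jlp): {"gwi":63}
After op 2 (remove /gwi): {}
After op 3 (add /nv 77): {"nv":77}
After op 4 (replace /nv 96): {"nv":96}
After op 5 (add /nv 41): {"nv":41}
After op 6 (add /d 0): {"d":0,"nv":41}
After op 7 (replace /nv 14): {"d":0,"nv":14}
After op 8 (replace /nv 74): {"d":0,"nv":74}
After op 9 (replace /d 19): {"d":19,"nv":74}
After op 10 (add /d 81): {"d":81,"nv":74}
After op 11 (add /r 42): {"d":81,"nv":74,"r":42}
After op 12 (add /z 85): {"d":81,"nv":74,"r":42,"z":85}
After op 13 (remove /r): {"d":81,"nv":74,"z":85}
After op 14 (replace /z 6): {"d":81,"nv":74,"z":6}
After op 15 (replace /z 60): {"d":81,"nv":74,"z":60}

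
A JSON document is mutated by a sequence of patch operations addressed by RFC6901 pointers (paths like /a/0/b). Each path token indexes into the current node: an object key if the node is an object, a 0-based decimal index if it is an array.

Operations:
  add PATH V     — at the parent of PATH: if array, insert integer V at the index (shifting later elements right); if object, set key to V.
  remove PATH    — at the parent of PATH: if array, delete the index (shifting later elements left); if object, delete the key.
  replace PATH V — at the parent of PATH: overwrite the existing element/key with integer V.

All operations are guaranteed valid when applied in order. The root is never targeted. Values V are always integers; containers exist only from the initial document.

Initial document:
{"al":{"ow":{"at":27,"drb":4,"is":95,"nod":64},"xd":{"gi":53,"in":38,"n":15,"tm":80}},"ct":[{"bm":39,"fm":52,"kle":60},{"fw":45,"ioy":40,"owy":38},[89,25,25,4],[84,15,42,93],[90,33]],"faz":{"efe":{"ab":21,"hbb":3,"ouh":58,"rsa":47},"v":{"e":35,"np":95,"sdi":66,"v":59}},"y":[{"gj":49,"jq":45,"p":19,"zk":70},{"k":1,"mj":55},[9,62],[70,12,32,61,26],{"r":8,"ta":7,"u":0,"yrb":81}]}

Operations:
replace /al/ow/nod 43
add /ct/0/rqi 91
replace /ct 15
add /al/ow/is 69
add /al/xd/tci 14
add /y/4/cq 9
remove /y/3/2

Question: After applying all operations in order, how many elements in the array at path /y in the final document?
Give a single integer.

Answer: 5

Derivation:
After op 1 (replace /al/ow/nod 43): {"al":{"ow":{"at":27,"drb":4,"is":95,"nod":43},"xd":{"gi":53,"in":38,"n":15,"tm":80}},"ct":[{"bm":39,"fm":52,"kle":60},{"fw":45,"ioy":40,"owy":38},[89,25,25,4],[84,15,42,93],[90,33]],"faz":{"efe":{"ab":21,"hbb":3,"ouh":58,"rsa":47},"v":{"e":35,"np":95,"sdi":66,"v":59}},"y":[{"gj":49,"jq":45,"p":19,"zk":70},{"k":1,"mj":55},[9,62],[70,12,32,61,26],{"r":8,"ta":7,"u":0,"yrb":81}]}
After op 2 (add /ct/0/rqi 91): {"al":{"ow":{"at":27,"drb":4,"is":95,"nod":43},"xd":{"gi":53,"in":38,"n":15,"tm":80}},"ct":[{"bm":39,"fm":52,"kle":60,"rqi":91},{"fw":45,"ioy":40,"owy":38},[89,25,25,4],[84,15,42,93],[90,33]],"faz":{"efe":{"ab":21,"hbb":3,"ouh":58,"rsa":47},"v":{"e":35,"np":95,"sdi":66,"v":59}},"y":[{"gj":49,"jq":45,"p":19,"zk":70},{"k":1,"mj":55},[9,62],[70,12,32,61,26],{"r":8,"ta":7,"u":0,"yrb":81}]}
After op 3 (replace /ct 15): {"al":{"ow":{"at":27,"drb":4,"is":95,"nod":43},"xd":{"gi":53,"in":38,"n":15,"tm":80}},"ct":15,"faz":{"efe":{"ab":21,"hbb":3,"ouh":58,"rsa":47},"v":{"e":35,"np":95,"sdi":66,"v":59}},"y":[{"gj":49,"jq":45,"p":19,"zk":70},{"k":1,"mj":55},[9,62],[70,12,32,61,26],{"r":8,"ta":7,"u":0,"yrb":81}]}
After op 4 (add /al/ow/is 69): {"al":{"ow":{"at":27,"drb":4,"is":69,"nod":43},"xd":{"gi":53,"in":38,"n":15,"tm":80}},"ct":15,"faz":{"efe":{"ab":21,"hbb":3,"ouh":58,"rsa":47},"v":{"e":35,"np":95,"sdi":66,"v":59}},"y":[{"gj":49,"jq":45,"p":19,"zk":70},{"k":1,"mj":55},[9,62],[70,12,32,61,26],{"r":8,"ta":7,"u":0,"yrb":81}]}
After op 5 (add /al/xd/tci 14): {"al":{"ow":{"at":27,"drb":4,"is":69,"nod":43},"xd":{"gi":53,"in":38,"n":15,"tci":14,"tm":80}},"ct":15,"faz":{"efe":{"ab":21,"hbb":3,"ouh":58,"rsa":47},"v":{"e":35,"np":95,"sdi":66,"v":59}},"y":[{"gj":49,"jq":45,"p":19,"zk":70},{"k":1,"mj":55},[9,62],[70,12,32,61,26],{"r":8,"ta":7,"u":0,"yrb":81}]}
After op 6 (add /y/4/cq 9): {"al":{"ow":{"at":27,"drb":4,"is":69,"nod":43},"xd":{"gi":53,"in":38,"n":15,"tci":14,"tm":80}},"ct":15,"faz":{"efe":{"ab":21,"hbb":3,"ouh":58,"rsa":47},"v":{"e":35,"np":95,"sdi":66,"v":59}},"y":[{"gj":49,"jq":45,"p":19,"zk":70},{"k":1,"mj":55},[9,62],[70,12,32,61,26],{"cq":9,"r":8,"ta":7,"u":0,"yrb":81}]}
After op 7 (remove /y/3/2): {"al":{"ow":{"at":27,"drb":4,"is":69,"nod":43},"xd":{"gi":53,"in":38,"n":15,"tci":14,"tm":80}},"ct":15,"faz":{"efe":{"ab":21,"hbb":3,"ouh":58,"rsa":47},"v":{"e":35,"np":95,"sdi":66,"v":59}},"y":[{"gj":49,"jq":45,"p":19,"zk":70},{"k":1,"mj":55},[9,62],[70,12,61,26],{"cq":9,"r":8,"ta":7,"u":0,"yrb":81}]}
Size at path /y: 5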